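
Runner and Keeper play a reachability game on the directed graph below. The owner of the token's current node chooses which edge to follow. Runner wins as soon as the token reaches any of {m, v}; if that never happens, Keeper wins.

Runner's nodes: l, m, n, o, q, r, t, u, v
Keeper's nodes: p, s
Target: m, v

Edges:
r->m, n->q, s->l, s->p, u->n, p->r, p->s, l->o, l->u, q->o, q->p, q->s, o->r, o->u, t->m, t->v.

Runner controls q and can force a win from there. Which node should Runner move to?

o

A0 = {m, v}
A1: add {r, t} — r (Runner) has r→m; t (Runner) has t→m.
A2: add {o} — o (Runner) has o→r.
A3: add {l, q} — l (Runner) has l→o; q (Runner) has q→o.
A4: add {n} — n (Runner) has n→q.
A5: add {u} — u (Runner) has u→n.
A6 = A5; e.g. p (Keeper) can still go to s. Fixed point.
From q, successor o is in the attractor (rank 2); the other successors p, s are not.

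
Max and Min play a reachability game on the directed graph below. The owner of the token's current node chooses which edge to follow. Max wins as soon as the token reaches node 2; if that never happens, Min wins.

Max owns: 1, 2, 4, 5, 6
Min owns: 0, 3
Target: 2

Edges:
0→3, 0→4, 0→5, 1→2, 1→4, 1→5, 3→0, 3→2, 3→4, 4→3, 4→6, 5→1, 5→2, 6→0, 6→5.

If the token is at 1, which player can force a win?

Max

A0 = {2}
A1: add {1, 5} — 1 (Max) has 1→2; 5 (Max) has 5→2.
1 ∈ A1, so Max can force the target.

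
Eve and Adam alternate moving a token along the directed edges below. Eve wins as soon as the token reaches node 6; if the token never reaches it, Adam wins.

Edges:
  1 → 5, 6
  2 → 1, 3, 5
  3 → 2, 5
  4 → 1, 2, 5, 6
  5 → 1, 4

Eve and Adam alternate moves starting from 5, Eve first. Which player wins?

Track states (vertex, player-to-move).
A0 = {(6,Eve), (6,Adam)}
A1: add {(1,Eve), (4,Eve)}.
A2: add {(5,Adam)}.
A3: add {(2,Eve), (3,Eve)}.
A4 = A3; e.g. (1,Adam) stays out. (5,Eve) never enters ⇒ Adam avoids the target.

Adam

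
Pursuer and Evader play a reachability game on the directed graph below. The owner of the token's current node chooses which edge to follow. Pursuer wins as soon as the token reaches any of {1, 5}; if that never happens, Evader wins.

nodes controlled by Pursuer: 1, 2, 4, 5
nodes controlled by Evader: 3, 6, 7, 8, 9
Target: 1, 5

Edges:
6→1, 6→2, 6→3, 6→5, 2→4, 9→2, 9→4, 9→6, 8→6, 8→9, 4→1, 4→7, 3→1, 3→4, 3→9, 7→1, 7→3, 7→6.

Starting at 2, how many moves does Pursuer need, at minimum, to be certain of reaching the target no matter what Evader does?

2

A0 = {1, 5}
A1: add {4} — 4 (Pursuer) has 4→1.
A2: add {2} — 2 (Pursuer) has 2→4.
A3 = A2; e.g. 3 (Evader) can still go to 9. Fixed point.
2 enters the attractor at level 2, so Pursuer can force the target in 2 moves from there.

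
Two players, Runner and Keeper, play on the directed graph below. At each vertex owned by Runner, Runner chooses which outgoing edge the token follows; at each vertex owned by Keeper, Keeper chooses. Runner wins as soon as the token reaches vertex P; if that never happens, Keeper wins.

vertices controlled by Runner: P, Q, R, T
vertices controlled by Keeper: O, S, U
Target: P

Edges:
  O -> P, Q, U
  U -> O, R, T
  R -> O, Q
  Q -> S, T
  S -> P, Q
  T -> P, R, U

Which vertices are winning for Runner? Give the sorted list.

P, Q, R, S, T

A0 = {P}
A1: add {T} — T (Runner) has T→P.
A2: add {Q} — Q (Runner) has Q→T.
A3: add {R, S} — R (Runner) has R→Q; S (Keeper): all of {P, Q} already in.
A4 = A3; e.g. O (Keeper) can still go to U. Fixed point.
Runner's winning region = {P, Q, R, S, T}.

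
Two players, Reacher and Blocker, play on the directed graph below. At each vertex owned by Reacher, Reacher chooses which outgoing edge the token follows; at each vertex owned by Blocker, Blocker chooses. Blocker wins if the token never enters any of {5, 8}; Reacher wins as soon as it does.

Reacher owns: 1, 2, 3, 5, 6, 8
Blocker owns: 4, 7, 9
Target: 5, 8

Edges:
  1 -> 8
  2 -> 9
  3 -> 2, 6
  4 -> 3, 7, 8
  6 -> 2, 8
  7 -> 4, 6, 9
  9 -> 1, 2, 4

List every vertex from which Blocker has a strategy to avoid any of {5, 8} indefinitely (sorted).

2, 4, 7, 9

A0 = {5, 8}
A1: add {1, 6} — 1 (Reacher) has 1→8; 6 (Reacher) has 6→8.
A2: add {3} — 3 (Reacher) has 3→6.
A3 = A2; e.g. 2 (Reacher) has no edge into A2. Fixed point.
Reacher's attractor = {1, 3, 5, 6, 8}; Blocker avoids the target exactly from the complement.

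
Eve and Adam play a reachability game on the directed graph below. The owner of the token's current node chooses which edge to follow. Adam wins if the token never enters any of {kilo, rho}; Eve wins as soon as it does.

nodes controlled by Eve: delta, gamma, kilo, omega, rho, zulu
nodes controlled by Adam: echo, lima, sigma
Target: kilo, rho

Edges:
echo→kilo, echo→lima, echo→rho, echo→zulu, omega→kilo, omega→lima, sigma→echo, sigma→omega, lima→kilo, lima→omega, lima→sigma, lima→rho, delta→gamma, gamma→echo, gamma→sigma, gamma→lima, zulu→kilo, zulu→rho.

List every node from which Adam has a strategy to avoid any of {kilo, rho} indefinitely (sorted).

A0 = {kilo, rho}
A1: add {omega, zulu} — omega (Eve) has omega→kilo; zulu (Eve) has zulu→kilo.
A2 = A1; e.g. echo (Adam) can still go to lima. Fixed point.
Eve's attractor = {kilo, omega, rho, zulu}; Adam avoids the target exactly from the complement.

delta, echo, gamma, lima, sigma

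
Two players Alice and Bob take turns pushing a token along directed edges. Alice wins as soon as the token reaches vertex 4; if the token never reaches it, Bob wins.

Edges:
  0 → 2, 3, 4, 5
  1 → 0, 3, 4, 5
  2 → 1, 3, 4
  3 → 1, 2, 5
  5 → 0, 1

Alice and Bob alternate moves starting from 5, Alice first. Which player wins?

Bob

Track states (vertex, player-to-move).
A0 = {(4,Alice), (4,Bob)}
A1: add {(0,Alice), (1,Alice), (2,Alice)}.
A2: add {(5,Bob)}.
A3: add {(3,Alice)}.
A4: add {(2,Bob)}.
A5 = A4; e.g. (0,Bob) stays out. (5,Alice) never enters ⇒ Bob avoids the target.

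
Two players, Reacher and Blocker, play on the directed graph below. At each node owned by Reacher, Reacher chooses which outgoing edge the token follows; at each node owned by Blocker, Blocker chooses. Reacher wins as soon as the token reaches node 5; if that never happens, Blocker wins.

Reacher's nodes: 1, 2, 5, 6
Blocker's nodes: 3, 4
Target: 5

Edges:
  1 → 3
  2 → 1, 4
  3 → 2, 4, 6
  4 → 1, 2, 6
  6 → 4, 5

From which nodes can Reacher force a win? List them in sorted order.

A0 = {5}
A1: add {6} — 6 (Reacher) has 6→5.
A2 = A1; e.g. 1 (Reacher) has no edge into A1. Fixed point.
Reacher's winning region = {5, 6}.

5, 6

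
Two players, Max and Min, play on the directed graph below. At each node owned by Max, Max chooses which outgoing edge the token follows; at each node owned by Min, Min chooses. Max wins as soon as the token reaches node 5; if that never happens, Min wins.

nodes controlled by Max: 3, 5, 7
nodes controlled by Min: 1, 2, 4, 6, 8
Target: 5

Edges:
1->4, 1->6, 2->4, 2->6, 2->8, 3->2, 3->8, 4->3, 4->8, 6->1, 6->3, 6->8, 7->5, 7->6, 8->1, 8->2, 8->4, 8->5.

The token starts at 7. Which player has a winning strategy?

Max

A0 = {5}
A1: add {7} — 7 (Max) has 7→5.
A2 = A1; e.g. 1 (Min) can still go to 4. Fixed point.
7 ∈ A1, so Max can force the target.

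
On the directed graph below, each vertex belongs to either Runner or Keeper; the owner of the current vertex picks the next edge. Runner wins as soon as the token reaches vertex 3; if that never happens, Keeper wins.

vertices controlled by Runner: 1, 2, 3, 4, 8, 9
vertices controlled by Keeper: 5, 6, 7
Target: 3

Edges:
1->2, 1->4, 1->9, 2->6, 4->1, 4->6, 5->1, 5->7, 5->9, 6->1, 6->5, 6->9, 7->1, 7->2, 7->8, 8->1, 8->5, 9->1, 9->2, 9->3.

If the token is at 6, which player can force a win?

Keeper

A0 = {3}
A1: add {9} — 9 (Runner) has 9→3.
A2: add {1} — 1 (Runner) has 1→9.
A3: add {4, 8} — 4 (Runner) has 4→1; 8 (Runner) has 8→1.
A4 = A3; e.g. 2 (Runner) has no edge into A3. Fixed point.
6 never enters the attractor, so Keeper can avoid the target forever.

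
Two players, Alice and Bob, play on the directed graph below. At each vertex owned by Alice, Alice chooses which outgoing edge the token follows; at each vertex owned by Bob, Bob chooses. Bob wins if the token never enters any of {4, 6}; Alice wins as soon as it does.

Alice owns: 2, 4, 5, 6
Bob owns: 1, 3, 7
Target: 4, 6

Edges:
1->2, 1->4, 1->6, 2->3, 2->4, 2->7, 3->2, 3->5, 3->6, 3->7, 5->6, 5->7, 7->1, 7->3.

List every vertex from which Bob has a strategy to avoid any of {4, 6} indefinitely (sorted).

A0 = {4, 6}
A1: add {2, 5} — 2 (Alice) has 2→4; 5 (Alice) has 5→6.
A2: add {1} — 1 (Bob): all of {2, 4, 6} already in.
A3 = A2; e.g. 3 (Bob) can still go to 7. Fixed point.
Alice's attractor = {1, 2, 4, 5, 6}; Bob avoids the target exactly from the complement.

3, 7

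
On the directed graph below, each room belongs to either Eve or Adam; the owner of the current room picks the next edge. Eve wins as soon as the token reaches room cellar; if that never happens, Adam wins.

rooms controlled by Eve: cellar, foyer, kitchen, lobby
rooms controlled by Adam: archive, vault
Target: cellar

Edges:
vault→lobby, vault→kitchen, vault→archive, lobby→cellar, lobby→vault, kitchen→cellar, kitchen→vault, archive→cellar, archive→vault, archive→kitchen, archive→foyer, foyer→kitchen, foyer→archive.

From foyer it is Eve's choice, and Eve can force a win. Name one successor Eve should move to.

kitchen

A0 = {cellar}
A1: add {kitchen, lobby} — lobby (Eve) has lobby→cellar; kitchen (Eve) has kitchen→cellar.
A2: add {foyer} — foyer (Eve) has foyer→kitchen.
A3 = A2; e.g. vault (Adam) can still go to archive. Fixed point.
From foyer, successor kitchen is in the attractor (rank 1); the other successor archive is not.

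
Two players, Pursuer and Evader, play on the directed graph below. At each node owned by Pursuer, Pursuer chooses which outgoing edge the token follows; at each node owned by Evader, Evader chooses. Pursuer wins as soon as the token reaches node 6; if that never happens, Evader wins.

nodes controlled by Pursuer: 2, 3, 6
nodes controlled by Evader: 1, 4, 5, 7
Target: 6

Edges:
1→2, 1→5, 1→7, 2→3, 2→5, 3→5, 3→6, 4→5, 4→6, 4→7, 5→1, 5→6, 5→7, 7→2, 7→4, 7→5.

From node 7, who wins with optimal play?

Evader

A0 = {6}
A1: add {3} — 3 (Pursuer) has 3→6.
A2: add {2} — 2 (Pursuer) has 2→3.
A3 = A2; e.g. 1 (Evader) can still go to 5. Fixed point.
7 never enters the attractor, so Evader can avoid the target forever.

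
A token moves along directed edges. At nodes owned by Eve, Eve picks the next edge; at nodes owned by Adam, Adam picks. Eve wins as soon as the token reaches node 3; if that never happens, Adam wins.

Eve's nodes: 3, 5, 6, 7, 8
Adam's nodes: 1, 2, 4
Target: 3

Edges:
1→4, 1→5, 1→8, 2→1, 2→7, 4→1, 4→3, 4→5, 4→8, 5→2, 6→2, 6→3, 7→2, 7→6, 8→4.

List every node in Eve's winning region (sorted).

3, 6, 7

A0 = {3}
A1: add {6} — 6 (Eve) has 6→3.
A2: add {7} — 7 (Eve) has 7→6.
A3 = A2; e.g. 1 (Adam) can still go to 4. Fixed point.
Eve's winning region = {3, 6, 7}.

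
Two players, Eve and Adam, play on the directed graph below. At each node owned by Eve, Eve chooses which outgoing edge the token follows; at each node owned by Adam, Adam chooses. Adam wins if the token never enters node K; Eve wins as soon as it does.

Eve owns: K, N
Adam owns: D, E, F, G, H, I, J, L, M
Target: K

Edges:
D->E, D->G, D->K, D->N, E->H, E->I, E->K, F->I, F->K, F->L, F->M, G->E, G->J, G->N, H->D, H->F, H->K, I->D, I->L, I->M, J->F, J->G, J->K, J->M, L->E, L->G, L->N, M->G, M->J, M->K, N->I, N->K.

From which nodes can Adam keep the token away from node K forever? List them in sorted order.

D, E, F, G, H, I, J, L, M

A0 = {K}
A1: add {N} — N (Eve) has N→K.
A2 = A1; e.g. D (Adam) can still go to E. Fixed point.
Eve's attractor = {K, N}; Adam avoids the target exactly from the complement.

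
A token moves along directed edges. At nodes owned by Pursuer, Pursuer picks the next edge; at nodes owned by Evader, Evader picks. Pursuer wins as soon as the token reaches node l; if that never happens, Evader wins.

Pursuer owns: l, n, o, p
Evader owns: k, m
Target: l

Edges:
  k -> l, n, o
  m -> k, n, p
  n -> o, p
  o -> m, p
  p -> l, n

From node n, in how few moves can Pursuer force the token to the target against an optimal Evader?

A0 = {l}
A1: add {p} — p (Pursuer) has p→l.
A2: add {n, o} — n (Pursuer) has n→p; o (Pursuer) has o→p.
n enters the attractor at level 2, so Pursuer can force the target in 2 moves from there.

2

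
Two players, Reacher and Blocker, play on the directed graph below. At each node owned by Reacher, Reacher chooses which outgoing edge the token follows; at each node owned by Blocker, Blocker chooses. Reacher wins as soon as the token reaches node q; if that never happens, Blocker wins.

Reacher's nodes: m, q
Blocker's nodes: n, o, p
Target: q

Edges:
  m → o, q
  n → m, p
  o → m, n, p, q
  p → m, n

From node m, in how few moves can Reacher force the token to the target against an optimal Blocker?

A0 = {q}
A1: add {m} — m (Reacher) has m→q.
A2 = A1; e.g. n (Blocker) can still go to p. Fixed point.
m enters the attractor at level 1, so Reacher can force the target in 1 move from there.

1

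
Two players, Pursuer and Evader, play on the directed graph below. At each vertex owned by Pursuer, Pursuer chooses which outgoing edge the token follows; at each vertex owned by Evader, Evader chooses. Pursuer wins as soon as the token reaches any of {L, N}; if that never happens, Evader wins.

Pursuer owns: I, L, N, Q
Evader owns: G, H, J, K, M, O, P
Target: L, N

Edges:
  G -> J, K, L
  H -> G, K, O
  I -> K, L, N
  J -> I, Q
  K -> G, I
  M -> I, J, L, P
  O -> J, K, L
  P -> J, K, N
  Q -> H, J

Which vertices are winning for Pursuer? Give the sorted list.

I, L, N

A0 = {L, N}
A1: add {I} — I (Pursuer) has I→L.
A2 = A1; e.g. G (Evader) can still go to J. Fixed point.
Pursuer's winning region = {I, L, N}.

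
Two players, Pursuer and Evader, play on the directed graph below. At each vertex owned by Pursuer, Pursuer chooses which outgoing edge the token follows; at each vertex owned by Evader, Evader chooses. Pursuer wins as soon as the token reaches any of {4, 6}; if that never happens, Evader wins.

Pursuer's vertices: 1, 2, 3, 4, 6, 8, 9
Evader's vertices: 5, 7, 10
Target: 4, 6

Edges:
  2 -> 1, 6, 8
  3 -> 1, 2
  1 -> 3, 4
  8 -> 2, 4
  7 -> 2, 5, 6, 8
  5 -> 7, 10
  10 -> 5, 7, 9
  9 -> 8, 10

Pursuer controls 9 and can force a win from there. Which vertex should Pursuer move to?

8

A0 = {4, 6}
A1: add {1, 2, 8} — 1 (Pursuer) has 1→4; 2 (Pursuer) has 2→6; 8 (Pursuer) has 8→4.
A2: add {3, 9} — 3 (Pursuer) has 3→1; 9 (Pursuer) has 9→8.
A3 = A2; e.g. 5 (Evader) can still go to 7. Fixed point.
From 9, successor 8 is in the attractor (rank 1); the other successor 10 is not.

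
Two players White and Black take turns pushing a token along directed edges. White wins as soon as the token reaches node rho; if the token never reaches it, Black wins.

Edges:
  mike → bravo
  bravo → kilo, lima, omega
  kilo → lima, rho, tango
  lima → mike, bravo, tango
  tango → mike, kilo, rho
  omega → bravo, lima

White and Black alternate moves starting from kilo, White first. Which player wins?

Track states (vertex, player-to-move).
A0 = {(rho,White), (rho,Black)}
A1: add {(kilo,White), (tango,White)}.
(kilo,White) ∈ A1 ⇒ White forces the target.

White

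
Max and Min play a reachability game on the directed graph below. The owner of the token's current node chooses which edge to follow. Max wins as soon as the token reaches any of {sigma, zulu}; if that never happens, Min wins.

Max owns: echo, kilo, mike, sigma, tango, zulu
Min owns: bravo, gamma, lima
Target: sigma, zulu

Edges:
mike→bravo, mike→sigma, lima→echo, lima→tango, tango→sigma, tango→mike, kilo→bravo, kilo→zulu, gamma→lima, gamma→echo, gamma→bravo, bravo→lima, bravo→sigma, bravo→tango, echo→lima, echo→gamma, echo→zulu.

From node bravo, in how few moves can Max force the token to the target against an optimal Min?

3

A0 = {sigma, zulu}
A1: add {echo, kilo, mike, tango} — kilo (Max) has kilo→zulu; echo (Max) has echo→zulu; mike (Max) has mike→sigma; tango (Max) has tango→sigma.
A2: add {lima} — lima (Min): all of {echo, tango} already in.
A3: add {bravo} — bravo (Min): all of {lima, sigma, tango} already in.
bravo enters the attractor at level 3, so Max can force the target in 3 moves from there.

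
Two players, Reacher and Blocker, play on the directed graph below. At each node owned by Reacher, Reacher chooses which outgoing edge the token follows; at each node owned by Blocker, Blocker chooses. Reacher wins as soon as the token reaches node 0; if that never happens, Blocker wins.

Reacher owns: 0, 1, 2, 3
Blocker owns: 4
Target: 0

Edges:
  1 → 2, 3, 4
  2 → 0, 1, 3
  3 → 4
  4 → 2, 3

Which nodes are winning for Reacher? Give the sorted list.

A0 = {0}
A1: add {2} — 2 (Reacher) has 2→0.
A2: add {1} — 1 (Reacher) has 1→2.
A3 = A2; e.g. 3 (Reacher) has no edge into A2. Fixed point.
Reacher's winning region = {0, 1, 2}.

0, 1, 2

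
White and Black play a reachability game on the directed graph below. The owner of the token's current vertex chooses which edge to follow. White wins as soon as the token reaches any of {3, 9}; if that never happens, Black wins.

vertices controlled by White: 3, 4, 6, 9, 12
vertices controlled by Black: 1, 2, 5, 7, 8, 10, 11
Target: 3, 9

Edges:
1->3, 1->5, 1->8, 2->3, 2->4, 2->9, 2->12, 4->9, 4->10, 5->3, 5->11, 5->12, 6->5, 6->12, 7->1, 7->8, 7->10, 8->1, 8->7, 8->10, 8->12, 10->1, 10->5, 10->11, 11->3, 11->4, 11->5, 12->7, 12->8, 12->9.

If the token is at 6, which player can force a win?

A0 = {3, 9}
A1: add {4, 12} — 4 (White) has 4→9; 12 (White) has 12→9.
A2: add {2, 6} — 2 (Black): all of {3, 4, 9, 12} already in; 6 (White) has 6→12.
A3 = A2; e.g. 1 (Black) can still go to 5. Fixed point.
6 ∈ A2, so White can force the target.

White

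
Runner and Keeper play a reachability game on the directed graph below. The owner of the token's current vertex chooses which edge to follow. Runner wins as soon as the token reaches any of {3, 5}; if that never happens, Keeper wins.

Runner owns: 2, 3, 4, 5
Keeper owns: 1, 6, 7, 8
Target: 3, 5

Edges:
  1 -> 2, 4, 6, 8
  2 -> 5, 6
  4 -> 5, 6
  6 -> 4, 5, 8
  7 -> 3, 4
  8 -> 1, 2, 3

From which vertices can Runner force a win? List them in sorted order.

A0 = {3, 5}
A1: add {2, 4} — 2 (Runner) has 2→5; 4 (Runner) has 4→5.
A2: add {7} — 7 (Keeper): all of {3, 4} already in.
A3 = A2; e.g. 1 (Keeper) can still go to 6. Fixed point.
Runner's winning region = {2, 3, 4, 5, 7}.

2, 3, 4, 5, 7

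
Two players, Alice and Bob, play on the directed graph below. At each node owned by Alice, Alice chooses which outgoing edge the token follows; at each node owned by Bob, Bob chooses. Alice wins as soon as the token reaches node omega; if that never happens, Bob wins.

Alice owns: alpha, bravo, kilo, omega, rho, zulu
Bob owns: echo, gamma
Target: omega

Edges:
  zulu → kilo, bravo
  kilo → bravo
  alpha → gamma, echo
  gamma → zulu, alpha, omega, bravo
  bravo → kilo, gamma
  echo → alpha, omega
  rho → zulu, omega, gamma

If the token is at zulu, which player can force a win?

Bob

A0 = {omega}
A1: add {rho} — rho (Alice) has rho→omega.
A2 = A1; e.g. zulu (Alice) has no edge into A1. Fixed point.
zulu never enters the attractor, so Bob can avoid the target forever.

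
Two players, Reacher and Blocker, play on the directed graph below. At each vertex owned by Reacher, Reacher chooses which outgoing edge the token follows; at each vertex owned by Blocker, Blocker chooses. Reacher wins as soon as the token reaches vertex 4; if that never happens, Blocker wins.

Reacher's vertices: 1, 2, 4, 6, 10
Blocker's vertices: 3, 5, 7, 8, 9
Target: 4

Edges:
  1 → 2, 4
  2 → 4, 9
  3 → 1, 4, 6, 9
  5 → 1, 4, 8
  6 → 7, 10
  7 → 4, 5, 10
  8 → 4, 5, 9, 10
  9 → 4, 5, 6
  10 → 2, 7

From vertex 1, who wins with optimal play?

Reacher

A0 = {4}
A1: add {1, 2} — 1 (Reacher) has 1→4; 2 (Reacher) has 2→4.
1 ∈ A1, so Reacher can force the target.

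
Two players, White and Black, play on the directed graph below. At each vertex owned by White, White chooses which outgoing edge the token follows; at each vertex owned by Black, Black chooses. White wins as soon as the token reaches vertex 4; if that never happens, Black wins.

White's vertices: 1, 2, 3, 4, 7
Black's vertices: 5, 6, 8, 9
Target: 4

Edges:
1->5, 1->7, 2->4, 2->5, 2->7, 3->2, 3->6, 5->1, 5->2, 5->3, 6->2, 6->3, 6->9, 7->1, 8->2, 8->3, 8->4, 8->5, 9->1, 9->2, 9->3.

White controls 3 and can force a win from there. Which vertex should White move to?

A0 = {4}
A1: add {2} — 2 (White) has 2→4.
A2: add {3} — 3 (White) has 3→2.
A3 = A2; e.g. 1 (White) has no edge into A2. Fixed point.
From 3, successor 2 is in the attractor (rank 1); the other successor 6 is not.

2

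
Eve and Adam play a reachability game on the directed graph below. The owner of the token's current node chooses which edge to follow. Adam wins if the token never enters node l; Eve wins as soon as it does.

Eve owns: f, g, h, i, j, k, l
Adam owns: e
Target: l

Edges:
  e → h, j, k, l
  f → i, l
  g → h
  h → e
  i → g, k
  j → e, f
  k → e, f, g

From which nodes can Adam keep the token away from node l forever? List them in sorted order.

e, g, h

A0 = {l}
A1: add {f} — f (Eve) has f→l.
A2: add {j, k} — j (Eve) has j→f; k (Eve) has k→f.
A3: add {i} — i (Eve) has i→k.
A4 = A3; e.g. e (Adam) can still go to h. Fixed point.
Eve's attractor = {f, i, j, k, l}; Adam avoids the target exactly from the complement.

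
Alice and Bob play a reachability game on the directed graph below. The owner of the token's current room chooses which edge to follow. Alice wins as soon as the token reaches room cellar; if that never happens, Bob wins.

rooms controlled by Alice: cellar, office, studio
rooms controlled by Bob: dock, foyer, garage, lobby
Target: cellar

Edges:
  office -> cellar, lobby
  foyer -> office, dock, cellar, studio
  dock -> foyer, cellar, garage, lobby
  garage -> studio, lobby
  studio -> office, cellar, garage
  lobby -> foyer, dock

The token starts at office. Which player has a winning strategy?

A0 = {cellar}
A1: add {office, studio} — office (Alice) has office→cellar; studio (Alice) has studio→cellar.
A2 = A1; e.g. foyer (Bob) can still go to dock. Fixed point.
office ∈ A1, so Alice can force the target.

Alice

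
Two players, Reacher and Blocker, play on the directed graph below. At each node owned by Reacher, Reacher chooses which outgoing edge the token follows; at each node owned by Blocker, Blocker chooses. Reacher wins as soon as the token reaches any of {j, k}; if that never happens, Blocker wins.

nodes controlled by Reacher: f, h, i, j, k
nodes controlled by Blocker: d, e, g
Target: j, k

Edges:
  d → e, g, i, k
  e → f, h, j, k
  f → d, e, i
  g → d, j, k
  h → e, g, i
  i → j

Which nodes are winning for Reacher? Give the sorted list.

e, f, h, i, j, k

A0 = {j, k}
A1: add {i} — i (Reacher) has i→j.
A2: add {f, h} — f (Reacher) has f→i; h (Reacher) has h→i.
A3: add {e} — e (Blocker): all of {f, h, j, k} already in.
A4 = A3; e.g. d (Blocker) can still go to g. Fixed point.
Reacher's winning region = {e, f, h, i, j, k}.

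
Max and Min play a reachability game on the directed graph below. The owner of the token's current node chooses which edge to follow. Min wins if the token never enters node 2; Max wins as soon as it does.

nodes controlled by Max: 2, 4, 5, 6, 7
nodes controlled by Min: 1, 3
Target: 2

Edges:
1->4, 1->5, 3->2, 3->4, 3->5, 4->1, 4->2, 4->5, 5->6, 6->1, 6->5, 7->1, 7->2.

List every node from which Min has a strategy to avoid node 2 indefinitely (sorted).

A0 = {2}
A1: add {4, 7} — 4 (Max) has 4→2; 7 (Max) has 7→2.
A2 = A1; e.g. 1 (Min) can still go to 5. Fixed point.
Max's attractor = {2, 4, 7}; Min avoids the target exactly from the complement.

1, 3, 5, 6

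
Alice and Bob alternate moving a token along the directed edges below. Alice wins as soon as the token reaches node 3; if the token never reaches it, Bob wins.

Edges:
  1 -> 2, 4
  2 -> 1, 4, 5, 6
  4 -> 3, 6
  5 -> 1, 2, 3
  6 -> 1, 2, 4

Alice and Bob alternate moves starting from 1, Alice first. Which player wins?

Track states (vertex, player-to-move).
A0 = {(3,Alice), (3,Bob)}
A1: add {(4,Alice), (5,Alice)}.
A2 = A1; e.g. (1,Alice) stays out. (1,Alice) never enters ⇒ Bob avoids the target.

Bob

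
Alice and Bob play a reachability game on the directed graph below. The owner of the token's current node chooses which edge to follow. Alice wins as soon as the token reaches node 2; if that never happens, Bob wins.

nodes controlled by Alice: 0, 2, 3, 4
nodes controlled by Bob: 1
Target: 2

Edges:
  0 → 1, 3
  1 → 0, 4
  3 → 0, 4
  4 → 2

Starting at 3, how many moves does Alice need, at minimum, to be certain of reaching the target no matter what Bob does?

2

A0 = {2}
A1: add {4} — 4 (Alice) has 4→2.
A2: add {3} — 3 (Alice) has 3→4.
3 enters the attractor at level 2, so Alice can force the target in 2 moves from there.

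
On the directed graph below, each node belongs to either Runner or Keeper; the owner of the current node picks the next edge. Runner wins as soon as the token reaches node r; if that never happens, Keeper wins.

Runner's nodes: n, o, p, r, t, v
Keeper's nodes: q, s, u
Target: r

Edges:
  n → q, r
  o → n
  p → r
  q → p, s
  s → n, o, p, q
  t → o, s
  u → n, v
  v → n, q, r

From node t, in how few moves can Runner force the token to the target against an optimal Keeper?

3

A0 = {r}
A1: add {n, p, v} — n (Runner) has n→r; p (Runner) has p→r; v (Runner) has v→r.
A2: add {o, u} — o (Runner) has o→n; u (Keeper): all of {n, v} already in.
A3: add {t} — t (Runner) has t→o.
A4 = A3; e.g. q (Keeper) can still go to s. Fixed point.
t enters the attractor at level 3, so Runner can force the target in 3 moves from there.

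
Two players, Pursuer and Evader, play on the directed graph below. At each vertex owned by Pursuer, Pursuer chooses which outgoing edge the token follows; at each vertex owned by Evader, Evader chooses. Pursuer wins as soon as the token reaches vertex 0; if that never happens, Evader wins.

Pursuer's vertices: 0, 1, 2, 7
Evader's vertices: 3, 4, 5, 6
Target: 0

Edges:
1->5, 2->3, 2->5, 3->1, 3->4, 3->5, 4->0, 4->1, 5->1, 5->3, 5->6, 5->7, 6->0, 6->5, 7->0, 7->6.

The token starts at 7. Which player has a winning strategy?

Pursuer

A0 = {0}
A1: add {7} — 7 (Pursuer) has 7→0.
A2 = A1; e.g. 1 (Pursuer) has no edge into A1. Fixed point.
7 ∈ A1, so Pursuer can force the target.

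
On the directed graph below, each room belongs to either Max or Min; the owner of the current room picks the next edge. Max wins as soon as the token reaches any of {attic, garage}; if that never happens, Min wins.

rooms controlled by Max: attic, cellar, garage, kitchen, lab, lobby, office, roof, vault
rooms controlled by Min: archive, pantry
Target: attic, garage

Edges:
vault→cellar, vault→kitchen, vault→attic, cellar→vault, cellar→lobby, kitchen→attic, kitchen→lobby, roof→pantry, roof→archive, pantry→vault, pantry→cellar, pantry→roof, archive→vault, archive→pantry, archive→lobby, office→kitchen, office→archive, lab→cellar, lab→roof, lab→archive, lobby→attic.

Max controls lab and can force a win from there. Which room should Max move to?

A0 = {attic, garage}
A1: add {kitchen, lobby, vault} — vault (Max) has vault→attic; kitchen (Max) has kitchen→attic; lobby (Max) has lobby→attic.
A2: add {cellar, office} — cellar (Max) has cellar→vault; office (Max) has office→kitchen.
A3: add {lab} — lab (Max) has lab→cellar.
A4 = A3; e.g. roof (Max) has no edge into A3. Fixed point.
From lab, successor cellar is in the attractor (rank 2); the other successors archive, roof are not.

cellar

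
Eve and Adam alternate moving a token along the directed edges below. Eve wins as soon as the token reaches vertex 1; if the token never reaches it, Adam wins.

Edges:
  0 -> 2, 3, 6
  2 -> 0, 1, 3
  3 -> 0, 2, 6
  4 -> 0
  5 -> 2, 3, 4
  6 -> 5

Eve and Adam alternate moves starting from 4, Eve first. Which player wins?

Track states (vertex, player-to-move).
A0 = {(1,Eve), (1,Adam)}
A1: add {(2,Eve)}.
A2 = A1; e.g. (0,Eve) stays out. (4,Eve) never enters ⇒ Adam avoids the target.

Adam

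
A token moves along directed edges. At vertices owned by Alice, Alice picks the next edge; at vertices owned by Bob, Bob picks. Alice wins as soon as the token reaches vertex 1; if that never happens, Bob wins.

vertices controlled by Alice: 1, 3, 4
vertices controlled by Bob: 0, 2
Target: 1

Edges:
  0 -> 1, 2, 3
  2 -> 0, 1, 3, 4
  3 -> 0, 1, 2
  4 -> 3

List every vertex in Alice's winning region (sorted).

1, 3, 4

A0 = {1}
A1: add {3} — 3 (Alice) has 3→1.
A2: add {4} — 4 (Alice) has 4→3.
A3 = A2; e.g. 0 (Bob) can still go to 2. Fixed point.
Alice's winning region = {1, 3, 4}.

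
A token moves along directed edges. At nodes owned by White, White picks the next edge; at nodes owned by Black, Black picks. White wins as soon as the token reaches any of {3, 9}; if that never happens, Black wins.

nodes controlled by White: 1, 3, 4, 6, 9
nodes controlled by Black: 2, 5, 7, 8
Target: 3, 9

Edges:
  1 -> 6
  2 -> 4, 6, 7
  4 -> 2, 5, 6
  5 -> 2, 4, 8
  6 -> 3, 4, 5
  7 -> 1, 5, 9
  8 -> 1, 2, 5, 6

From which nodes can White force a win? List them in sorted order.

1, 3, 4, 6, 9

A0 = {3, 9}
A1: add {6} — 6 (White) has 6→3.
A2: add {1, 4} — 1 (White) has 1→6; 4 (White) has 4→6.
A3 = A2; e.g. 2 (Black) can still go to 7. Fixed point.
White's winning region = {1, 3, 4, 6, 9}.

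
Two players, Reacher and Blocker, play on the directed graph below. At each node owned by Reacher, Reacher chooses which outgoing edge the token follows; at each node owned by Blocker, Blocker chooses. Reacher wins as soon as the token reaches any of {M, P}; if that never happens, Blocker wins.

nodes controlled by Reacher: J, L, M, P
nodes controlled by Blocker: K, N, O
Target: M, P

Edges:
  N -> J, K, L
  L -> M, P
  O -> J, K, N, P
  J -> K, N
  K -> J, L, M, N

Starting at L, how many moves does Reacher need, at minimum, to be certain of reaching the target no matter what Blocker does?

A0 = {M, P}
A1: add {L} — L (Reacher) has L→M.
A2 = A1; e.g. J (Reacher) has no edge into A1. Fixed point.
L enters the attractor at level 1, so Reacher can force the target in 1 move from there.

1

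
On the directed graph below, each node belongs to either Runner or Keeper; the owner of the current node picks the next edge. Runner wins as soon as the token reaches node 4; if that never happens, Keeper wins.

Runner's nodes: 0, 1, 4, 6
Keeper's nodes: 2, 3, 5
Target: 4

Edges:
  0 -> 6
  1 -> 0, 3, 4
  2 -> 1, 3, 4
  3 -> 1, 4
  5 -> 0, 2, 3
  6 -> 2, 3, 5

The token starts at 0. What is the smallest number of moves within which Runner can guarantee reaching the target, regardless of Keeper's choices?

4

A0 = {4}
A1: add {1} — 1 (Runner) has 1→4.
A2: add {3} — 3 (Keeper): all of {1, 4} already in.
A3: add {2, 6} — 2 (Keeper): all of {1, 3, 4} already in; 6 (Runner) has 6→3.
A4: add {0} — 0 (Runner) has 0→6.
0 enters the attractor at level 4, so Runner can force the target in 4 moves from there.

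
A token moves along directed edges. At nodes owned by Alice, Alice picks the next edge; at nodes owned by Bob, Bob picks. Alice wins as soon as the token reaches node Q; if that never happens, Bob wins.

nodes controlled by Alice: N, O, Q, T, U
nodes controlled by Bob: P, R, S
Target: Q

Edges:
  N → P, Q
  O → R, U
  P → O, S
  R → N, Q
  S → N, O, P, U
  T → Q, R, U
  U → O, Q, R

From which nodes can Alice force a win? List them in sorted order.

A0 = {Q}
A1: add {N, T, U} — N (Alice) has N→Q; T (Alice) has T→Q; U (Alice) has U→Q.
A2: add {O, R} — O (Alice) has O→U; R (Bob): all of {N, Q} already in.
A3 = A2; e.g. P (Bob) can still go to S. Fixed point.
Alice's winning region = {N, O, Q, R, T, U}.

N, O, Q, R, T, U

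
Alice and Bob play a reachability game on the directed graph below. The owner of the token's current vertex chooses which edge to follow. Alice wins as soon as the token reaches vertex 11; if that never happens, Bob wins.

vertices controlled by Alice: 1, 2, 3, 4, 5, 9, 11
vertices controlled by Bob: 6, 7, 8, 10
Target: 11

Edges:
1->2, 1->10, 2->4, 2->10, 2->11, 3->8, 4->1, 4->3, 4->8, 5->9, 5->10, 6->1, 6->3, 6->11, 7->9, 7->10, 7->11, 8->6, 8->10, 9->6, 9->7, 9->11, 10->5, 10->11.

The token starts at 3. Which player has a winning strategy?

A0 = {11}
A1: add {2, 9} — 2 (Alice) has 2→11; 9 (Alice) has 9→11.
A2: add {1, 5} — 1 (Alice) has 1→2; 5 (Alice) has 5→9.
A3: add {4, 10} — 4 (Alice) has 4→1; 10 (Bob): all of {5, 11} already in.
A4: add {7} — 7 (Bob): all of {9, 10, 11} already in.
A5 = A4; e.g. 3 (Alice) has no edge into A4. Fixed point.
3 never enters the attractor, so Bob can avoid the target forever.

Bob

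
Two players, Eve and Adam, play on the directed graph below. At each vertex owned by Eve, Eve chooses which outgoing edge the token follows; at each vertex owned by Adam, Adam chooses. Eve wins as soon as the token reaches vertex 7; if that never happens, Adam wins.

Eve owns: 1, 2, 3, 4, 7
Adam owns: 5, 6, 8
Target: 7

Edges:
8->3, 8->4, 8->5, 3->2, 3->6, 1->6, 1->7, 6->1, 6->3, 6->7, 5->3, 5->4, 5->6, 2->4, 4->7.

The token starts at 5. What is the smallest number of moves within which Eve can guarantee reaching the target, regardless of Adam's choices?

5

A0 = {7}
A1: add {1, 4} — 1 (Eve) has 1→7; 4 (Eve) has 4→7.
A2: add {2} — 2 (Eve) has 2→4.
A3: add {3} — 3 (Eve) has 3→2.
A4: add {6} — 6 (Adam): all of {1, 3, 7} already in.
A5: add {5} — 5 (Adam): all of {3, 4, 6} already in.
5 enters the attractor at level 5, so Eve can force the target in 5 moves from there.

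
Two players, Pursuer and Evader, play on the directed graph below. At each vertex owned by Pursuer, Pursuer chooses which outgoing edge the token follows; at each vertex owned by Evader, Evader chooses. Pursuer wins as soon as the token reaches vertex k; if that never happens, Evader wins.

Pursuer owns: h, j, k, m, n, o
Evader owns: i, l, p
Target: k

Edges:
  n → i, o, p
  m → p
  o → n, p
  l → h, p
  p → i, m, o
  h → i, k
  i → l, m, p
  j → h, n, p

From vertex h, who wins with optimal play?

A0 = {k}
A1: add {h} — h (Pursuer) has h→k.
h ∈ A1, so Pursuer can force the target.

Pursuer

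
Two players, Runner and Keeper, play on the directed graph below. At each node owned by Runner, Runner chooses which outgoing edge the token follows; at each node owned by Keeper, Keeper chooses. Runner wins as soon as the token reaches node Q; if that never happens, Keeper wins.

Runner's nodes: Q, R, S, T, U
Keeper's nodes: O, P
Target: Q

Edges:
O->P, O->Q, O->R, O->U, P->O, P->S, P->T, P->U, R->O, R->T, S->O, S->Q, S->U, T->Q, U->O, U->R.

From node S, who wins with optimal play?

A0 = {Q}
A1: add {S, T} — S (Runner) has S→Q; T (Runner) has T→Q.
S ∈ A1, so Runner can force the target.

Runner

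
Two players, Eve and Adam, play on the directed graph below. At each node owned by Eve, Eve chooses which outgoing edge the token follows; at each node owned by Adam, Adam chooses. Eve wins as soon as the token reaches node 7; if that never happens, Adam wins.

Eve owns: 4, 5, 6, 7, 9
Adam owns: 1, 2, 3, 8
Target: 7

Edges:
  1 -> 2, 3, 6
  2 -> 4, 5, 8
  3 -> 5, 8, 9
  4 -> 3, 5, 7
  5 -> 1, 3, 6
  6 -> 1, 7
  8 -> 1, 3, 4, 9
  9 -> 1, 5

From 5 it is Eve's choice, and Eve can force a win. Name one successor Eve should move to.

A0 = {7}
A1: add {4, 6} — 4 (Eve) has 4→7; 6 (Eve) has 6→7.
A2: add {5} — 5 (Eve) has 5→6.
A3: add {9} — 9 (Eve) has 9→5.
A4 = A3; e.g. 1 (Adam) can still go to 2. Fixed point.
From 5, successor 6 is in the attractor (rank 1); the other successors 1, 3 are not.

6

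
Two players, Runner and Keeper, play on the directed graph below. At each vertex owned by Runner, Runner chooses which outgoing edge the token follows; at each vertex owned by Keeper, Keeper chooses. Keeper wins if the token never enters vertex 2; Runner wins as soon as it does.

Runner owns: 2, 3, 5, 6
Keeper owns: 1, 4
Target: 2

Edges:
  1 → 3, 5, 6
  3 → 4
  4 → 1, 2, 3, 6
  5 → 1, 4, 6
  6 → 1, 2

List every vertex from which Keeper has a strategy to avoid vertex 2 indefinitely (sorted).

1, 3, 4

A0 = {2}
A1: add {6} — 6 (Runner) has 6→2.
A2: add {5} — 5 (Runner) has 5→6.
A3 = A2; e.g. 1 (Keeper) can still go to 3. Fixed point.
Runner's attractor = {2, 5, 6}; Keeper avoids the target exactly from the complement.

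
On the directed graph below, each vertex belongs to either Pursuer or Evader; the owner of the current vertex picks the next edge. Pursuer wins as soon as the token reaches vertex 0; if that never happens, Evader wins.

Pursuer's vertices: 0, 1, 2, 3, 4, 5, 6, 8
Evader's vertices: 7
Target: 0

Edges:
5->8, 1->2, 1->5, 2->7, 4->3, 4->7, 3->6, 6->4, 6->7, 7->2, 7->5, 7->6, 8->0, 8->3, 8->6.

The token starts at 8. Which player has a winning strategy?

Pursuer

A0 = {0}
A1: add {8} — 8 (Pursuer) has 8→0.
8 ∈ A1, so Pursuer can force the target.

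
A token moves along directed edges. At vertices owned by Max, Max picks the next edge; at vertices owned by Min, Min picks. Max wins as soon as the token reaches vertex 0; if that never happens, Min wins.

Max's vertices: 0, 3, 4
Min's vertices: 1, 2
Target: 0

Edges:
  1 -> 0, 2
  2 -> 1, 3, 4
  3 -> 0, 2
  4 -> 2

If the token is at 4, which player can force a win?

A0 = {0}
A1: add {3} — 3 (Max) has 3→0.
A2 = A1; e.g. 1 (Min) can still go to 2. Fixed point.
4 never enters the attractor, so Min can avoid the target forever.

Min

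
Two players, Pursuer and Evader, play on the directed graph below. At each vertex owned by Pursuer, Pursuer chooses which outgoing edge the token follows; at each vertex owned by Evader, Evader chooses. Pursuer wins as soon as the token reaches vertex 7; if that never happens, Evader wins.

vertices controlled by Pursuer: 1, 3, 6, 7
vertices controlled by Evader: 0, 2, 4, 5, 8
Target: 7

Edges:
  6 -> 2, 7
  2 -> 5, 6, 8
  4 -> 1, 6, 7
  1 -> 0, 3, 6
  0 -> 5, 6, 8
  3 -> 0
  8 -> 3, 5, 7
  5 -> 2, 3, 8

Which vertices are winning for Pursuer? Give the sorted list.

1, 4, 6, 7

A0 = {7}
A1: add {6} — 6 (Pursuer) has 6→7.
A2: add {1} — 1 (Pursuer) has 1→6.
A3: add {4} — 4 (Evader): all of {1, 6, 7} already in.
A4 = A3; e.g. 0 (Evader) can still go to 5. Fixed point.
Pursuer's winning region = {1, 4, 6, 7}.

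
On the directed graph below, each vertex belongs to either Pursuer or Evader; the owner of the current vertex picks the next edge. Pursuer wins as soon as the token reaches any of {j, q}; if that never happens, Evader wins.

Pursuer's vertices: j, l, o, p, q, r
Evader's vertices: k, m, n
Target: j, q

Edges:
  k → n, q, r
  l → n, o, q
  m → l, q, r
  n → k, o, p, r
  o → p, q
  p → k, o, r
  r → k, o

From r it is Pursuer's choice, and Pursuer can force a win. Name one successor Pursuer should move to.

A0 = {j, q}
A1: add {l, o} — l (Pursuer) has l→q; o (Pursuer) has o→q.
A2: add {p, r} — p (Pursuer) has p→o; r (Pursuer) has r→o.
A3: add {m} — m (Evader): all of {l, q, r} already in.
A4 = A3; e.g. k (Evader) can still go to n. Fixed point.
From r, successor o is in the attractor (rank 1); the other successor k is not.

o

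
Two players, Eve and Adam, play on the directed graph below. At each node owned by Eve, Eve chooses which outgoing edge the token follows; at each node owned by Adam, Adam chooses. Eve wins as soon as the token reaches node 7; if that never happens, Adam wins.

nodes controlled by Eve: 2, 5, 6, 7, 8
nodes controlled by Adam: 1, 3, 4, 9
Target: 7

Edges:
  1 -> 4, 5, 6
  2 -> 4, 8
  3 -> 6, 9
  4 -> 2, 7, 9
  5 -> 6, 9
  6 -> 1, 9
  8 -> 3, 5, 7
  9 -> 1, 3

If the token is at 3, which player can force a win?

A0 = {7}
A1: add {8} — 8 (Eve) has 8→7.
A2: add {2} — 2 (Eve) has 2→8.
A3 = A2; e.g. 1 (Adam) can still go to 4. Fixed point.
3 never enters the attractor, so Adam can avoid the target forever.

Adam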